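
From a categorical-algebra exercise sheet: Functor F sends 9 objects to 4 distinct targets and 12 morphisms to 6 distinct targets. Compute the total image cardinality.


The image of F consists of distinct objects and distinct morphisms.
|Im(F)| on objects = 4
|Im(F)| on morphisms = 6
Total image cardinality = 4 + 6 = 10

10


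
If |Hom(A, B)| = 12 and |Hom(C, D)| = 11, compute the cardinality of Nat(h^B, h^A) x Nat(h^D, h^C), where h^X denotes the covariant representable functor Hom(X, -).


By the Yoneda lemma, Nat(h^B, h^A) is isomorphic to Hom(A, B),
so |Nat(h^B, h^A)| = |Hom(A, B)| and |Nat(h^D, h^C)| = |Hom(C, D)|.
|Hom(A, B)| = 12, |Hom(C, D)| = 11.
|Nat(h^B, h^A) x Nat(h^D, h^C)| = 12 * 11 = 132

132


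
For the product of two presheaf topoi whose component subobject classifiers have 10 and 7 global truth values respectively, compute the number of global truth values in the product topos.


In a product of presheaf topoi E_1 x E_2, the subobject classifier
is Omega = Omega_1 x Omega_2 (componentwise), so
|Omega(top)| = |Omega_1(top_1)| * |Omega_2(top_2)|.
= 10 * 7 = 70.

70


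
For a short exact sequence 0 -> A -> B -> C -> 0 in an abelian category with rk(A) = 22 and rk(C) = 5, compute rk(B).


For a short exact sequence 0 -> A -> B -> C -> 0,
rank is additive: rank(B) = rank(A) + rank(C).
rank(B) = 22 + 5 = 27

27


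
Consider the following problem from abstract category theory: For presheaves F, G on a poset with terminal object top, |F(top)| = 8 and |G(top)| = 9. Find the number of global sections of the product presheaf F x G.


Global sections of a presheaf on a poset with terminal top satisfy
Gamma(H) ~ H(top). Presheaves admit pointwise products, so
(F x G)(top) = F(top) x G(top) (Cartesian product).
|Gamma(F x G)| = |F(top)| * |G(top)| = 8 * 9 = 72.

72


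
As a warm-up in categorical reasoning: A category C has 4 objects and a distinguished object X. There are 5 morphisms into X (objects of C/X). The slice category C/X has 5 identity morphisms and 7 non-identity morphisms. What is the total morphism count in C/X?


In the slice category C/X, objects are morphisms to X.
Identity morphisms: 5 (one per object of C/X).
Non-identity morphisms: 7.
Total = 5 + 7 = 12

12


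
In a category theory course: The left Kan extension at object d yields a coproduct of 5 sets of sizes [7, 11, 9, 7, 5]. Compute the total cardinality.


Pointwise, the left Kan extension (Lan_F H)(d) is the colimit, indexed
by the comma category (F downarrow d), of H composed with the
projection (F downarrow d) -> C. Here that colimit is given
as a coproduct (disjoint union) of sets, so its cardinality is the
sum of the sizes of the summands.
Coproduct of sets with sizes: 7 + 11 + 9 + 7 + 5
= 39

39


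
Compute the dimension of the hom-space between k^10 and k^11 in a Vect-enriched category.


In Vect-enriched categories, Hom(k^n, k^m) is the space of m x n matrices.
dim(Hom(k^10, k^11)) = 11 * 10 = 110

110


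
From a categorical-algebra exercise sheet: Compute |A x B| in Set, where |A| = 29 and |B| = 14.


In Set, the product A x B is the Cartesian product.
By the universal property, |A x B| = |A| * |B|.
|A x B| = 29 * 14 = 406

406


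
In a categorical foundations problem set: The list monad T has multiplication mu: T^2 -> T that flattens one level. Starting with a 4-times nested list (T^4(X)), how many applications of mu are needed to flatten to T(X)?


Each application of mu: T^2 -> T removes one layer of nesting.
Starting at depth 4 (i.e., T^4(X)), we need to reach T(X).
Number of mu applications = 4 - 1 = 3

3


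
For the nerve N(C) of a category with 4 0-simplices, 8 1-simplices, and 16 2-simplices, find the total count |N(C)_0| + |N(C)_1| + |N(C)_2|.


The 2-skeleton of the nerve N(C) consists of simplices in dimensions 0, 1, 2:
  |N(C)_0| = 4 (objects)
  |N(C)_1| = 8 (morphisms)
  |N(C)_2| = 16 (composable pairs)
Total = 4 + 8 + 16 = 28

28


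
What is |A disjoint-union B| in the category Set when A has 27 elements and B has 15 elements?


In Set, the coproduct A + B is the disjoint union.
|A + B| = |A| + |B| = 27 + 15 = 42

42


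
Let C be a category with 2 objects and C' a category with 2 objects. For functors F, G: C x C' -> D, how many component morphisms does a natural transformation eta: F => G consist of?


A natural transformation eta: F => G assigns one component morphism per
object of the domain category.
The domain is the product category C x C', so
|Ob(C x C')| = |Ob(C)| * |Ob(C')| = 2 * 2 = 4.
Therefore eta has 4 component morphisms.

4


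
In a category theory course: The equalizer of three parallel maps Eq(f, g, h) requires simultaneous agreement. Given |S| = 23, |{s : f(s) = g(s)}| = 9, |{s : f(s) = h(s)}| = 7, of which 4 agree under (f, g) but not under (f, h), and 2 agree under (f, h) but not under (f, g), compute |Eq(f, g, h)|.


Eq(f, g, h) is the triple-agreement set: points in S where all three
maps take the same value. Using inclusion-exclusion on the pairwise data:
Pair (f, g) agrees on 9 points; pair (f, h) on 7 points.
Points agreeing under (f, g) but not (f, h) = 4; under (f, h) but not (f, g) = 2.
Triple-agreement = agreement-in-(f, g) minus points that agree under (f, g) but not (f, h):
|Eq(f, g, h)| = 9 - 4 = 5
(cross-check via (f, h): 7 - 2 = 5.)

5


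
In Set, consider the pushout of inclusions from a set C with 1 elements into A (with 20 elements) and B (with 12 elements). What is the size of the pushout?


The pushout A +_C B identifies the images of C in A and B.
|A +_C B| = |A| + |B| - |C| (for injections).
= 20 + 12 - 1 = 31

31


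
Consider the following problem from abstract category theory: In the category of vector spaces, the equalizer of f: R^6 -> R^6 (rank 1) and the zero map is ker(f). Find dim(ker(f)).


The equalizer of f and the zero map is ker(f).
By the rank-nullity theorem: dim(ker(f)) = dim(domain) - rank(f).
dim(ker(f)) = 6 - 1 = 5

5


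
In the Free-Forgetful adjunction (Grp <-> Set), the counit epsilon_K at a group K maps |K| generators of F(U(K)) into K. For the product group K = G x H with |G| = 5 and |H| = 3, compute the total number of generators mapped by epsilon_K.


The counit epsilon_K: F(U(K)) -> K of the Free-Forgetful adjunction
maps |K| generators of F(U(K)) into K. For K = G x H (the product group),
|G x H| = |G| * |H|.
Total generators mapped = 5 * 3 = 15.

15


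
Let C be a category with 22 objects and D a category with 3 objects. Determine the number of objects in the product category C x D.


The product category C x D has objects that are pairs (c, d).
Number of pairs = |Ob(C)| * |Ob(D)| = 22 * 3 = 66

66


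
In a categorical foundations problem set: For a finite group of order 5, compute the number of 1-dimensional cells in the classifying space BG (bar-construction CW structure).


In the bar-construction CW model of BG, the n-cells are indexed by
n-tuples [g_1|...|g_n] of non-identity elements of G (degenerate
simplices with some g_i = e do not contribute cells), so there are
(|G| - 1)^n n-cells.
For dim = 1 with |G| = 5:
cells = (5 - 1)^1 = 4^1 = 4

4


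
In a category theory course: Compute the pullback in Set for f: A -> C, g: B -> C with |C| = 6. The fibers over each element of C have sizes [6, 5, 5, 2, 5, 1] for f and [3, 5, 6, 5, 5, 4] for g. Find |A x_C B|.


The pullback A x_C B consists of pairs (a, b) with f(a) = g(b).
For each element c in C, the fiber product has |f^-1(c)| * |g^-1(c)| elements.
Summing over C: 6 * 3 + 5 * 5 + 5 * 6 + 2 * 5 + 5 * 5 + 1 * 4
= 18 + 25 + 30 + 10 + 25 + 4 = 112

112


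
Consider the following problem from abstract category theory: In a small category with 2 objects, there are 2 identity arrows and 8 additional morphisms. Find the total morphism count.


Each object has an identity morphism, giving 2 identities.
Adding the 8 non-identity morphisms:
Total = 2 + 8 = 10

10


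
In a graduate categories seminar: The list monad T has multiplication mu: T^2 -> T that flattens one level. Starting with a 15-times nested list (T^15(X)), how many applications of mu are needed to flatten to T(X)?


Each application of mu: T^2 -> T removes one layer of nesting.
Starting at depth 15 (i.e., T^15(X)), we need to reach T(X).
Number of mu applications = 15 - 1 = 14

14


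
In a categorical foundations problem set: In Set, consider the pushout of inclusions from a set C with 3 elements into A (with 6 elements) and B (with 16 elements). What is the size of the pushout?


The pushout A +_C B identifies the images of C in A and B.
|A +_C B| = |A| + |B| - |C| (for injections).
= 6 + 16 - 3 = 19

19


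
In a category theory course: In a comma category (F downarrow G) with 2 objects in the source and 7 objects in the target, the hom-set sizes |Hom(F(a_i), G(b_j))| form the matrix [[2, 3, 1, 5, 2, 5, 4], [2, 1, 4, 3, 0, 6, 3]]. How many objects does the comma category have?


Objects of (F downarrow G) are triples (a, b, h: F(a)->G(b)).
The count equals the sum of all entries in the hom-matrix.
sum(row 0) = 22
sum(row 1) = 19
Grand total = 41

41


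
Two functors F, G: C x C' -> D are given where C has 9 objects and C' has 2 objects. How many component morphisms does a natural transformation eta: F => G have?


A natural transformation eta: F => G assigns one component morphism per
object of the domain category.
The domain is the product category C x C', so
|Ob(C x C')| = |Ob(C)| * |Ob(C')| = 9 * 2 = 18.
Therefore eta has 18 component morphisms.

18


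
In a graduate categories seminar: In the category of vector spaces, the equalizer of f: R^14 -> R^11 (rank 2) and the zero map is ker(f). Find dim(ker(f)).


The equalizer of f and the zero map is ker(f).
By the rank-nullity theorem: dim(ker(f)) = dim(domain) - rank(f).
dim(ker(f)) = 14 - 2 = 12

12


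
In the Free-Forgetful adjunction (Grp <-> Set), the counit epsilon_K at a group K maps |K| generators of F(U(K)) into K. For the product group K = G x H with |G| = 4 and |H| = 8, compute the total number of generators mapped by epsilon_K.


The counit epsilon_K: F(U(K)) -> K of the Free-Forgetful adjunction
maps |K| generators of F(U(K)) into K. For K = G x H (the product group),
|G x H| = |G| * |H|.
Total generators mapped = 4 * 8 = 32.

32


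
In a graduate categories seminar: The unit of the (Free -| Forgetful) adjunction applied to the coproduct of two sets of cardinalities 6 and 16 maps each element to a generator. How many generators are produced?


The unit eta_X: X -> U(F(X)) of the Free-Forgetful adjunction
maps each element of X to a generator of F(X). For X = S + T (disjoint
union in Set), |S + T| = |S| + |T|.
Total mappings = 6 + 16 = 22.

22


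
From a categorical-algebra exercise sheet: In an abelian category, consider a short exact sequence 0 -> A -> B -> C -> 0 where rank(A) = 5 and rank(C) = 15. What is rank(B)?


For a short exact sequence 0 -> A -> B -> C -> 0,
rank is additive: rank(B) = rank(A) + rank(C).
rank(B) = 5 + 15 = 20

20


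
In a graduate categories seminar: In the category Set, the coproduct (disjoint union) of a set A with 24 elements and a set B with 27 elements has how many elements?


In Set, the coproduct A + B is the disjoint union.
|A + B| = |A| + |B| = 24 + 27 = 51

51


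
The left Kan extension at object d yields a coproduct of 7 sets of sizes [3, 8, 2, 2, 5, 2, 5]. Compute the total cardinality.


Pointwise, the left Kan extension (Lan_F H)(d) is the colimit, indexed
by the comma category (F downarrow d), of H composed with the
projection (F downarrow d) -> C. Here that colimit is given
as a coproduct (disjoint union) of sets, so its cardinality is the
sum of the sizes of the summands.
Coproduct of sets with sizes: 3 + 8 + 2 + 2 + 5 + 2 + 5
= 27

27


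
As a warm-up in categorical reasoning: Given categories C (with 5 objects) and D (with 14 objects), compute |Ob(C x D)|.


The product category C x D has objects that are pairs (c, d).
Number of pairs = |Ob(C)| * |Ob(D)| = 5 * 14 = 70

70


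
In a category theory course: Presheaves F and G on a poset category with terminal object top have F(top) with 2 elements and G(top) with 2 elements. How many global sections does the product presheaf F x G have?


Global sections of a presheaf on a poset with terminal top satisfy
Gamma(H) ~ H(top). Presheaves admit pointwise products, so
(F x G)(top) = F(top) x G(top) (Cartesian product).
|Gamma(F x G)| = |F(top)| * |G(top)| = 2 * 2 = 4.

4


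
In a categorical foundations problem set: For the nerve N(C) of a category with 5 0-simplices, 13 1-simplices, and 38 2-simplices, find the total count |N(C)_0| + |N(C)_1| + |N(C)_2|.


The 2-skeleton of the nerve N(C) consists of simplices in dimensions 0, 1, 2:
  |N(C)_0| = 5 (objects)
  |N(C)_1| = 13 (morphisms)
  |N(C)_2| = 38 (composable pairs)
Total = 5 + 13 + 38 = 56

56


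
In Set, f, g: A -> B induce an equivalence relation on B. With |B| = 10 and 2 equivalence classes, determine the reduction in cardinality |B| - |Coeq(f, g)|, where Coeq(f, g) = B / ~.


The coequalizer Coeq(f, g) = B / ~ has one element per equivalence class.
|B| = 10, |Coeq(f, g)| = 2.
|B| - |Coeq(f, g)| = 10 - 2 = 8.

8


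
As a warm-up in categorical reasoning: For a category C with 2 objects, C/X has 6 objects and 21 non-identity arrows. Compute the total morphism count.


In the slice category C/X, objects are morphisms to X.
Identity morphisms: 6 (one per object of C/X).
Non-identity morphisms: 21.
Total = 6 + 21 = 27

27


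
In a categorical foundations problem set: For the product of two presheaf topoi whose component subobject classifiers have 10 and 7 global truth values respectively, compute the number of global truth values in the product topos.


In a product of presheaf topoi E_1 x E_2, the subobject classifier
is Omega = Omega_1 x Omega_2 (componentwise), so
|Omega(top)| = |Omega_1(top_1)| * |Omega_2(top_2)|.
= 10 * 7 = 70.

70


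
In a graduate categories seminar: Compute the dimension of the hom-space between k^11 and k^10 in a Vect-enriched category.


In Vect-enriched categories, Hom(k^n, k^m) is the space of m x n matrices.
dim(Hom(k^11, k^10)) = 10 * 11 = 110

110


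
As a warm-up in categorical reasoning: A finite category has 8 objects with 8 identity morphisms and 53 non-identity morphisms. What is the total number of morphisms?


Each object has an identity morphism, giving 8 identities.
Adding the 53 non-identity morphisms:
Total = 8 + 53 = 61

61


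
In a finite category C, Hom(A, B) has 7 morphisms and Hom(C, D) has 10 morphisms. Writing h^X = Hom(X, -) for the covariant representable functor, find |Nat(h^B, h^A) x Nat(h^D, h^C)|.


By the Yoneda lemma, Nat(h^B, h^A) is isomorphic to Hom(A, B),
so |Nat(h^B, h^A)| = |Hom(A, B)| and |Nat(h^D, h^C)| = |Hom(C, D)|.
|Hom(A, B)| = 7, |Hom(C, D)| = 10.
|Nat(h^B, h^A) x Nat(h^D, h^C)| = 7 * 10 = 70

70


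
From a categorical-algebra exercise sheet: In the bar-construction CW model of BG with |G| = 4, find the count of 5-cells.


In the bar-construction CW model of BG, the n-cells are indexed by
n-tuples [g_1|...|g_n] of non-identity elements of G (degenerate
simplices with some g_i = e do not contribute cells), so there are
(|G| - 1)^n n-cells.
For dim = 5 with |G| = 4:
cells = (4 - 1)^5 = 3^5 = 243

243


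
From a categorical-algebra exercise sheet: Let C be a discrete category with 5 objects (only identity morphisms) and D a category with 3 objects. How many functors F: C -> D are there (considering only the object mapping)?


A functor from a discrete category C to D is determined by
where each object maps. Each of the 5 objects of C can map
to any of the 3 objects of D independently.
Number of functors = 3^5 = 243

243


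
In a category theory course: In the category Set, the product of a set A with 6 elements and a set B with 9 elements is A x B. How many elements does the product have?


In Set, the product A x B is the Cartesian product.
By the universal property, |A x B| = |A| * |B|.
|A x B| = 6 * 9 = 54

54


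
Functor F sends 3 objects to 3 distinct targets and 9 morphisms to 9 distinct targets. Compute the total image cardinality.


The image of F consists of distinct objects and distinct morphisms.
|Im(F)| on objects = 3
|Im(F)| on morphisms = 9
Total image cardinality = 3 + 9 = 12

12


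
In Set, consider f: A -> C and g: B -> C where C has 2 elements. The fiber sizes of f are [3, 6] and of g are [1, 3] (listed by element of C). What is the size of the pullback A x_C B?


The pullback A x_C B consists of pairs (a, b) with f(a) = g(b).
For each element c in C, the fiber product has |f^-1(c)| * |g^-1(c)| elements.
Summing over C: 3 * 1 + 6 * 3
= 3 + 18 = 21

21


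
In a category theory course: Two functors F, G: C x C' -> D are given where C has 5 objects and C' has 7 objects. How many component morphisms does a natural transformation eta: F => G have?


A natural transformation eta: F => G assigns one component morphism per
object of the domain category.
The domain is the product category C x C', so
|Ob(C x C')| = |Ob(C)| * |Ob(C')| = 5 * 7 = 35.
Therefore eta has 35 component morphisms.

35


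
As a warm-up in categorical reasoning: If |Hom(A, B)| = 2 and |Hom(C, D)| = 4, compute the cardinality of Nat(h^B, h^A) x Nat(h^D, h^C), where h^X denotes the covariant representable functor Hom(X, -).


By the Yoneda lemma, Nat(h^B, h^A) is isomorphic to Hom(A, B),
so |Nat(h^B, h^A)| = |Hom(A, B)| and |Nat(h^D, h^C)| = |Hom(C, D)|.
|Hom(A, B)| = 2, |Hom(C, D)| = 4.
|Nat(h^B, h^A) x Nat(h^D, h^C)| = 2 * 4 = 8

8


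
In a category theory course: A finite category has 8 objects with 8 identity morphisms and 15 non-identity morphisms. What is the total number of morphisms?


Each object has an identity morphism, giving 8 identities.
Adding the 15 non-identity morphisms:
Total = 8 + 15 = 23

23


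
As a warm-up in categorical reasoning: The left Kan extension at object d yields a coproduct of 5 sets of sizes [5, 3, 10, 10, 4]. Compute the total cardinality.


Pointwise, the left Kan extension (Lan_F H)(d) is the colimit, indexed
by the comma category (F downarrow d), of H composed with the
projection (F downarrow d) -> C. Here that colimit is given
as a coproduct (disjoint union) of sets, so its cardinality is the
sum of the sizes of the summands.
Coproduct of sets with sizes: 5 + 3 + 10 + 10 + 4
= 32

32


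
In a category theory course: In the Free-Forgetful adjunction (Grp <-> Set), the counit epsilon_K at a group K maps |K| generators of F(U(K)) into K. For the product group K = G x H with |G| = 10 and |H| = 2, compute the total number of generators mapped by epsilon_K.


The counit epsilon_K: F(U(K)) -> K of the Free-Forgetful adjunction
maps |K| generators of F(U(K)) into K. For K = G x H (the product group),
|G x H| = |G| * |H|.
Total generators mapped = 10 * 2 = 20.

20


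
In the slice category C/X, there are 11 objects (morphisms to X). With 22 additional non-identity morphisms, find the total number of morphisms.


In the slice category C/X, objects are morphisms to X.
Identity morphisms: 11 (one per object of C/X).
Non-identity morphisms: 22.
Total = 11 + 22 = 33

33


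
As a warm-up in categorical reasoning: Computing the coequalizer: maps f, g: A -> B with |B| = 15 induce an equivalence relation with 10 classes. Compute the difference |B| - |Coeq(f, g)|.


The coequalizer Coeq(f, g) = B / ~ has one element per equivalence class.
|B| = 15, |Coeq(f, g)| = 10.
|B| - |Coeq(f, g)| = 15 - 10 = 5.

5


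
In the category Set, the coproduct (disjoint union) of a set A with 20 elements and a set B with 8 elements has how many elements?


In Set, the coproduct A + B is the disjoint union.
|A + B| = |A| + |B| = 20 + 8 = 28

28


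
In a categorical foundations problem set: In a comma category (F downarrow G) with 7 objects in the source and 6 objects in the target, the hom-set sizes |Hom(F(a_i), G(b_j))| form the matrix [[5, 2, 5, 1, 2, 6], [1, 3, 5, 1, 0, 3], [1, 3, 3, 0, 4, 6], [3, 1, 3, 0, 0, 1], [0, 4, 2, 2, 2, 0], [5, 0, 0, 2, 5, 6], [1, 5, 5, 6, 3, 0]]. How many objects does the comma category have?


Objects of (F downarrow G) are triples (a, b, h: F(a)->G(b)).
The count equals the sum of all entries in the hom-matrix.
sum(row 0) = 21
sum(row 1) = 13
sum(row 2) = 17
sum(row 3) = 8
sum(row 4) = 10
sum(row 5) = 18
sum(row 6) = 20
Grand total = 107

107


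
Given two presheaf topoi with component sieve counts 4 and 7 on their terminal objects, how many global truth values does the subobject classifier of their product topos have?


In a product of presheaf topoi E_1 x E_2, the subobject classifier
is Omega = Omega_1 x Omega_2 (componentwise), so
|Omega(top)| = |Omega_1(top_1)| * |Omega_2(top_2)|.
= 4 * 7 = 28.

28


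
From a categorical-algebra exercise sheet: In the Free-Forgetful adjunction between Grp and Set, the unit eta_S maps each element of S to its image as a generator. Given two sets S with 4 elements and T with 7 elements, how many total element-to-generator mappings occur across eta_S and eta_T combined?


The unit eta_X: X -> U(F(X)) of the Free-Forgetful adjunction
maps each element of X to a generator of F(X). For X = S + T (disjoint
union in Set), |S + T| = |S| + |T|.
Total mappings = 4 + 7 = 11.

11


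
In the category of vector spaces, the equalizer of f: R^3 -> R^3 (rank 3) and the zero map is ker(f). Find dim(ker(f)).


The equalizer of f and the zero map is ker(f).
By the rank-nullity theorem: dim(ker(f)) = dim(domain) - rank(f).
dim(ker(f)) = 3 - 3 = 0

0


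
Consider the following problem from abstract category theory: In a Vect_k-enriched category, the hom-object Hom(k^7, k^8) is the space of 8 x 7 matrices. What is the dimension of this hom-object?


In Vect-enriched categories, Hom(k^n, k^m) is the space of m x n matrices.
dim(Hom(k^7, k^8)) = 8 * 7 = 56

56


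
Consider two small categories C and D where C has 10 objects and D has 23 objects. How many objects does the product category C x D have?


The product category C x D has objects that are pairs (c, d).
Number of pairs = |Ob(C)| * |Ob(D)| = 10 * 23 = 230

230


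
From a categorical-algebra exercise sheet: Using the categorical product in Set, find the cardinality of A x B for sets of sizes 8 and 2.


In Set, the product A x B is the Cartesian product.
By the universal property, |A x B| = |A| * |B|.
|A x B| = 8 * 2 = 16

16


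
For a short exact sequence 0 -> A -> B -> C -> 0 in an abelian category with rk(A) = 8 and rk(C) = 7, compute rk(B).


For a short exact sequence 0 -> A -> B -> C -> 0,
rank is additive: rank(B) = rank(A) + rank(C).
rank(B) = 8 + 7 = 15

15


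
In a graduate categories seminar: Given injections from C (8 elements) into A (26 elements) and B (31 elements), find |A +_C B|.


The pushout A +_C B identifies the images of C in A and B.
|A +_C B| = |A| + |B| - |C| (for injections).
= 26 + 31 - 8 = 49

49


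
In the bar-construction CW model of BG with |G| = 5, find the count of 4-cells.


In the bar-construction CW model of BG, the n-cells are indexed by
n-tuples [g_1|...|g_n] of non-identity elements of G (degenerate
simplices with some g_i = e do not contribute cells), so there are
(|G| - 1)^n n-cells.
For dim = 4 with |G| = 5:
cells = (5 - 1)^4 = 4^4 = 256

256


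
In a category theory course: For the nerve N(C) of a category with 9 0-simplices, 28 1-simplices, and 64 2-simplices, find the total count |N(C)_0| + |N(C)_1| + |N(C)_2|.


The 2-skeleton of the nerve N(C) consists of simplices in dimensions 0, 1, 2:
  |N(C)_0| = 9 (objects)
  |N(C)_1| = 28 (morphisms)
  |N(C)_2| = 64 (composable pairs)
Total = 9 + 28 + 64 = 101

101


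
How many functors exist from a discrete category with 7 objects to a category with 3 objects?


A functor from a discrete category C to D is determined by
where each object maps. Each of the 7 objects of C can map
to any of the 3 objects of D independently.
Number of functors = 3^7 = 2187

2187


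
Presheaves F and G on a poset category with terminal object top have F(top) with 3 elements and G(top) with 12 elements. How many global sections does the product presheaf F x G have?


Global sections of a presheaf on a poset with terminal top satisfy
Gamma(H) ~ H(top). Presheaves admit pointwise products, so
(F x G)(top) = F(top) x G(top) (Cartesian product).
|Gamma(F x G)| = |F(top)| * |G(top)| = 3 * 12 = 36.

36


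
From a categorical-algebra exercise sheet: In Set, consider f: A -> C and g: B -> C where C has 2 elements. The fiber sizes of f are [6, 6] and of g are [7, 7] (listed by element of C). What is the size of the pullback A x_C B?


The pullback A x_C B consists of pairs (a, b) with f(a) = g(b).
For each element c in C, the fiber product has |f^-1(c)| * |g^-1(c)| elements.
Summing over C: 6 * 7 + 6 * 7
= 42 + 42 = 84

84


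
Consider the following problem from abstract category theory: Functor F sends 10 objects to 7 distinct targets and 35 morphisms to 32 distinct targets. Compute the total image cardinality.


The image of F consists of distinct objects and distinct morphisms.
|Im(F)| on objects = 7
|Im(F)| on morphisms = 32
Total image cardinality = 7 + 32 = 39

39


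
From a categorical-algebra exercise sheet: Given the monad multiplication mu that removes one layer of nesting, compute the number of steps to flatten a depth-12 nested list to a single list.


Each application of mu: T^2 -> T removes one layer of nesting.
Starting at depth 12 (i.e., T^12(X)), we need to reach T(X).
Number of mu applications = 12 - 1 = 11

11


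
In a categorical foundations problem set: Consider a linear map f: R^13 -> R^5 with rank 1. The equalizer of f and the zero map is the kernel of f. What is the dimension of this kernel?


The equalizer of f and the zero map is ker(f).
By the rank-nullity theorem: dim(ker(f)) = dim(domain) - rank(f).
dim(ker(f)) = 13 - 1 = 12

12


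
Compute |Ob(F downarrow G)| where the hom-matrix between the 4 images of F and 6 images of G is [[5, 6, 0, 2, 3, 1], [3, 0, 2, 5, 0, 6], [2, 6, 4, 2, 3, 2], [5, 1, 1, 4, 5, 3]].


Objects of (F downarrow G) are triples (a, b, h: F(a)->G(b)).
The count equals the sum of all entries in the hom-matrix.
sum(row 0) = 17
sum(row 1) = 16
sum(row 2) = 19
sum(row 3) = 19
Grand total = 71

71


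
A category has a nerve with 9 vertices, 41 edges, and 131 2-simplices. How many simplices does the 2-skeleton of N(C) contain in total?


The 2-skeleton of the nerve N(C) consists of simplices in dimensions 0, 1, 2:
  |N(C)_0| = 9 (objects)
  |N(C)_1| = 41 (morphisms)
  |N(C)_2| = 131 (composable pairs)
Total = 9 + 41 + 131 = 181

181


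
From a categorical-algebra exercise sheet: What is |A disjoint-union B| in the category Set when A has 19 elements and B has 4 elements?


In Set, the coproduct A + B is the disjoint union.
|A + B| = |A| + |B| = 19 + 4 = 23

23


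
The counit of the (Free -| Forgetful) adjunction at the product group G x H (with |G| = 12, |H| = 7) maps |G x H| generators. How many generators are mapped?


The counit epsilon_K: F(U(K)) -> K of the Free-Forgetful adjunction
maps |K| generators of F(U(K)) into K. For K = G x H (the product group),
|G x H| = |G| * |H|.
Total generators mapped = 12 * 7 = 84.

84


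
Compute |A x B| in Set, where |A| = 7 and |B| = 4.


In Set, the product A x B is the Cartesian product.
By the universal property, |A x B| = |A| * |B|.
|A x B| = 7 * 4 = 28

28


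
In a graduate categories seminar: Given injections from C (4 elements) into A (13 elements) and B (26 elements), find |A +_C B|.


The pushout A +_C B identifies the images of C in A and B.
|A +_C B| = |A| + |B| - |C| (for injections).
= 13 + 26 - 4 = 35

35


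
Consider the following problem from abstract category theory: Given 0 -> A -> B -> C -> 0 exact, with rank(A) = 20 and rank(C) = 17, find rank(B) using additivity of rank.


For a short exact sequence 0 -> A -> B -> C -> 0,
rank is additive: rank(B) = rank(A) + rank(C).
rank(B) = 20 + 17 = 37

37


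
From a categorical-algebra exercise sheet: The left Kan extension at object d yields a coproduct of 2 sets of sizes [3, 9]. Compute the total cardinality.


Pointwise, the left Kan extension (Lan_F H)(d) is the colimit, indexed
by the comma category (F downarrow d), of H composed with the
projection (F downarrow d) -> C. Here that colimit is given
as a coproduct (disjoint union) of sets, so its cardinality is the
sum of the sizes of the summands.
Coproduct of sets with sizes: 3 + 9
= 12

12


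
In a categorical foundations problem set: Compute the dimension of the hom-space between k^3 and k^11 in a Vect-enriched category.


In Vect-enriched categories, Hom(k^n, k^m) is the space of m x n matrices.
dim(Hom(k^3, k^11)) = 11 * 3 = 33

33


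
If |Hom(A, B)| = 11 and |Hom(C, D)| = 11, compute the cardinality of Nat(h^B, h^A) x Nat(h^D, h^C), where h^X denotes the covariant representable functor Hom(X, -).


By the Yoneda lemma, Nat(h^B, h^A) is isomorphic to Hom(A, B),
so |Nat(h^B, h^A)| = |Hom(A, B)| and |Nat(h^D, h^C)| = |Hom(C, D)|.
|Hom(A, B)| = 11, |Hom(C, D)| = 11.
|Nat(h^B, h^A) x Nat(h^D, h^C)| = 11 * 11 = 121

121


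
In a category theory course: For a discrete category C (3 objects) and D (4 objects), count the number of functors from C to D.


A functor from a discrete category C to D is determined by
where each object maps. Each of the 3 objects of C can map
to any of the 4 objects of D independently.
Number of functors = 4^3 = 64

64


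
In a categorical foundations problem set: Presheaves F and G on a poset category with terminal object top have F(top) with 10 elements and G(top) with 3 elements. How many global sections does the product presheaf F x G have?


Global sections of a presheaf on a poset with terminal top satisfy
Gamma(H) ~ H(top). Presheaves admit pointwise products, so
(F x G)(top) = F(top) x G(top) (Cartesian product).
|Gamma(F x G)| = |F(top)| * |G(top)| = 10 * 3 = 30.

30


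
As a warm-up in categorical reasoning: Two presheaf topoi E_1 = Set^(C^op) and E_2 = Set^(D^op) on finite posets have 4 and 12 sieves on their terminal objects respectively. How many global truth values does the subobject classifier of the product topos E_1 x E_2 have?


In a product of presheaf topoi E_1 x E_2, the subobject classifier
is Omega = Omega_1 x Omega_2 (componentwise), so
|Omega(top)| = |Omega_1(top_1)| * |Omega_2(top_2)|.
= 4 * 12 = 48.

48


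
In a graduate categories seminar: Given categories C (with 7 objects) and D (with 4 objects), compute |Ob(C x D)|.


The product category C x D has objects that are pairs (c, d).
Number of pairs = |Ob(C)| * |Ob(D)| = 7 * 4 = 28

28


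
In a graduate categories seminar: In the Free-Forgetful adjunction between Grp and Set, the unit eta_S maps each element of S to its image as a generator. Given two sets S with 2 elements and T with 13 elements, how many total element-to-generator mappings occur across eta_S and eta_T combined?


The unit eta_X: X -> U(F(X)) of the Free-Forgetful adjunction
maps each element of X to a generator of F(X). For X = S + T (disjoint
union in Set), |S + T| = |S| + |T|.
Total mappings = 2 + 13 = 15.

15


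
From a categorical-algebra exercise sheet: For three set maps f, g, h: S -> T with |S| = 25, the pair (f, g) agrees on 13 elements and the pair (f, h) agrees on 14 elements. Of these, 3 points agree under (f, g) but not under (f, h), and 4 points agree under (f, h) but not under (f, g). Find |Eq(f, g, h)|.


Eq(f, g, h) is the triple-agreement set: points in S where all three
maps take the same value. Using inclusion-exclusion on the pairwise data:
Pair (f, g) agrees on 13 points; pair (f, h) on 14 points.
Points agreeing under (f, g) but not (f, h) = 3; under (f, h) but not (f, g) = 4.
Triple-agreement = agreement-in-(f, g) minus points that agree under (f, g) but not (f, h):
|Eq(f, g, h)| = 13 - 3 = 10
(cross-check via (f, h): 14 - 4 = 10.)

10


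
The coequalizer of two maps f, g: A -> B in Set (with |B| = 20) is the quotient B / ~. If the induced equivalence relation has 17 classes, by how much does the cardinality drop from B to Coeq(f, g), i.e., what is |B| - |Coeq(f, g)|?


The coequalizer Coeq(f, g) = B / ~ has one element per equivalence class.
|B| = 20, |Coeq(f, g)| = 17.
|B| - |Coeq(f, g)| = 20 - 17 = 3.

3


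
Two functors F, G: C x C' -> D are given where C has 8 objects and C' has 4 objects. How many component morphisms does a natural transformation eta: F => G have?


A natural transformation eta: F => G assigns one component morphism per
object of the domain category.
The domain is the product category C x C', so
|Ob(C x C')| = |Ob(C)| * |Ob(C')| = 8 * 4 = 32.
Therefore eta has 32 component morphisms.

32


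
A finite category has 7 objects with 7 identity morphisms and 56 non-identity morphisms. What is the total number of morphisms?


Each object has an identity morphism, giving 7 identities.
Adding the 56 non-identity morphisms:
Total = 7 + 56 = 63

63


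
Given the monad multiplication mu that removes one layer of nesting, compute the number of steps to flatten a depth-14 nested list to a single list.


Each application of mu: T^2 -> T removes one layer of nesting.
Starting at depth 14 (i.e., T^14(X)), we need to reach T(X).
Number of mu applications = 14 - 1 = 13

13


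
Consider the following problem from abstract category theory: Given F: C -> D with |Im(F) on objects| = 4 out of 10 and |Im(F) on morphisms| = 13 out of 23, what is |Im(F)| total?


The image of F consists of distinct objects and distinct morphisms.
|Im(F)| on objects = 4
|Im(F)| on morphisms = 13
Total image cardinality = 4 + 13 = 17

17


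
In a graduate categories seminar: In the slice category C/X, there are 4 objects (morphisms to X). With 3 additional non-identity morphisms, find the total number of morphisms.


In the slice category C/X, objects are morphisms to X.
Identity morphisms: 4 (one per object of C/X).
Non-identity morphisms: 3.
Total = 4 + 3 = 7

7


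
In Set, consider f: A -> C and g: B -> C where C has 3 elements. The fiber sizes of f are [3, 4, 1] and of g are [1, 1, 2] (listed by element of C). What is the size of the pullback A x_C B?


The pullback A x_C B consists of pairs (a, b) with f(a) = g(b).
For each element c in C, the fiber product has |f^-1(c)| * |g^-1(c)| elements.
Summing over C: 3 * 1 + 4 * 1 + 1 * 2
= 3 + 4 + 2 = 9

9


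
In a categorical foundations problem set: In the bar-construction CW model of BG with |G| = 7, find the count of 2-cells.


In the bar-construction CW model of BG, the n-cells are indexed by
n-tuples [g_1|...|g_n] of non-identity elements of G (degenerate
simplices with some g_i = e do not contribute cells), so there are
(|G| - 1)^n n-cells.
For dim = 2 with |G| = 7:
cells = (7 - 1)^2 = 6^2 = 36

36


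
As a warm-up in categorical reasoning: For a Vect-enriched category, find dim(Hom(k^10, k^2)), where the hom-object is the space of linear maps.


In Vect-enriched categories, Hom(k^n, k^m) is the space of m x n matrices.
dim(Hom(k^10, k^2)) = 2 * 10 = 20

20


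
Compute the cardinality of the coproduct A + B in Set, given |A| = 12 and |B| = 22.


In Set, the coproduct A + B is the disjoint union.
|A + B| = |A| + |B| = 12 + 22 = 34

34


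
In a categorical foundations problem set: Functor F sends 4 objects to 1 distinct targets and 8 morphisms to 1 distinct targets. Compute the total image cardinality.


The image of F consists of distinct objects and distinct morphisms.
|Im(F)| on objects = 1
|Im(F)| on morphisms = 1
Total image cardinality = 1 + 1 = 2

2


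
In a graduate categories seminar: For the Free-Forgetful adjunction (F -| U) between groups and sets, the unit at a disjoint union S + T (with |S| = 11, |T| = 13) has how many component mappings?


The unit eta_X: X -> U(F(X)) of the Free-Forgetful adjunction
maps each element of X to a generator of F(X). For X = S + T (disjoint
union in Set), |S + T| = |S| + |T|.
Total mappings = 11 + 13 = 24.

24


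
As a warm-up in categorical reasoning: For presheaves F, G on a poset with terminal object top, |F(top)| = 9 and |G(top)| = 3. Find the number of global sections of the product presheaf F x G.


Global sections of a presheaf on a poset with terminal top satisfy
Gamma(H) ~ H(top). Presheaves admit pointwise products, so
(F x G)(top) = F(top) x G(top) (Cartesian product).
|Gamma(F x G)| = |F(top)| * |G(top)| = 9 * 3 = 27.

27


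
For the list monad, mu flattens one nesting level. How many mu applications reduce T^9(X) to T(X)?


Each application of mu: T^2 -> T removes one layer of nesting.
Starting at depth 9 (i.e., T^9(X)), we need to reach T(X).
Number of mu applications = 9 - 1 = 8

8


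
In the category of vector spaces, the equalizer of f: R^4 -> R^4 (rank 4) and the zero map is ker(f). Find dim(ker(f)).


The equalizer of f and the zero map is ker(f).
By the rank-nullity theorem: dim(ker(f)) = dim(domain) - rank(f).
dim(ker(f)) = 4 - 4 = 0

0


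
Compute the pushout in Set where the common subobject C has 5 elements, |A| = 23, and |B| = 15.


The pushout A +_C B identifies the images of C in A and B.
|A +_C B| = |A| + |B| - |C| (for injections).
= 23 + 15 - 5 = 33

33


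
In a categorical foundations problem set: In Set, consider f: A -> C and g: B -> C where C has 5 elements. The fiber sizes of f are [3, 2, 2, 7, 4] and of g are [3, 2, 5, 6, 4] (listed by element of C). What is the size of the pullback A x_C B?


The pullback A x_C B consists of pairs (a, b) with f(a) = g(b).
For each element c in C, the fiber product has |f^-1(c)| * |g^-1(c)| elements.
Summing over C: 3 * 3 + 2 * 2 + 2 * 5 + 7 * 6 + 4 * 4
= 9 + 4 + 10 + 42 + 16 = 81

81


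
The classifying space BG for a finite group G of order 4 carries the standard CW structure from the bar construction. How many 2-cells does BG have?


In the bar-construction CW model of BG, the n-cells are indexed by
n-tuples [g_1|...|g_n] of non-identity elements of G (degenerate
simplices with some g_i = e do not contribute cells), so there are
(|G| - 1)^n n-cells.
For dim = 2 with |G| = 4:
cells = (4 - 1)^2 = 3^2 = 9

9


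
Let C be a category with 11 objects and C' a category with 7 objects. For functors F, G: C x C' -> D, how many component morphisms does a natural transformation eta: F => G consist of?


A natural transformation eta: F => G assigns one component morphism per
object of the domain category.
The domain is the product category C x C', so
|Ob(C x C')| = |Ob(C)| * |Ob(C')| = 11 * 7 = 77.
Therefore eta has 77 component morphisms.

77


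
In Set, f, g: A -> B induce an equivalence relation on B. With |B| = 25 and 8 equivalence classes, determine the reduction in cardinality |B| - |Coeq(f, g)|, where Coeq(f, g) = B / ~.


The coequalizer Coeq(f, g) = B / ~ has one element per equivalence class.
|B| = 25, |Coeq(f, g)| = 8.
|B| - |Coeq(f, g)| = 25 - 8 = 17.

17


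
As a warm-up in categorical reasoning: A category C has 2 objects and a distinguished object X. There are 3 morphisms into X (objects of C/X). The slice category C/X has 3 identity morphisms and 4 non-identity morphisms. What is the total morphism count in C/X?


In the slice category C/X, objects are morphisms to X.
Identity morphisms: 3 (one per object of C/X).
Non-identity morphisms: 4.
Total = 3 + 4 = 7

7


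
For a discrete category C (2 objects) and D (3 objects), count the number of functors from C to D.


A functor from a discrete category C to D is determined by
where each object maps. Each of the 2 objects of C can map
to any of the 3 objects of D independently.
Number of functors = 3^2 = 9

9


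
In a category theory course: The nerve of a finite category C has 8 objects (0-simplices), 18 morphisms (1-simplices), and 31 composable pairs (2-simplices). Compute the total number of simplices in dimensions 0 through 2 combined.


The 2-skeleton of the nerve N(C) consists of simplices in dimensions 0, 1, 2:
  |N(C)_0| = 8 (objects)
  |N(C)_1| = 18 (morphisms)
  |N(C)_2| = 31 (composable pairs)
Total = 8 + 18 + 31 = 57

57
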